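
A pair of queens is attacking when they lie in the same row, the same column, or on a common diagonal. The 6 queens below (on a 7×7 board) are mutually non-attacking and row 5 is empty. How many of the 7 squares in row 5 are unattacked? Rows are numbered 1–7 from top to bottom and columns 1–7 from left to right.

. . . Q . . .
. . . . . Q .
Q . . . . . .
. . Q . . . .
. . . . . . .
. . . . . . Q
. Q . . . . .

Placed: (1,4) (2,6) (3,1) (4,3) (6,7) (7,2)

1

(1,4) attacks row 5 at column 4.
(2,6) attacks row 5 at column 6 and diagonals 3.
(3,1) attacks row 5 at column 1 and diagonals 3.
(4,3) attacks row 5 at column 3 and diagonals 2, 4.
(6,7) attacks row 5 at column 7 and diagonals 6.
(7,2) attacks row 5 at column 2 and diagonals 4.
Attacked columns: {1, 2, 3, 4, 6, 7}. Safe: {5}.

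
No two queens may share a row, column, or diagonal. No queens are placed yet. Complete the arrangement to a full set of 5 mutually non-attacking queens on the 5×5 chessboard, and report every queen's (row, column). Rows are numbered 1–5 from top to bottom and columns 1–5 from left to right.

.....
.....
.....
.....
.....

Row 1: Safe: 1, 2, 3, 4, 5. Place at column 2.
Row 2: attacked by (1,2)→{1,2,3}. Safe: 4, 5. Place at column 4.
Row 3: attacked by (1,2)→{2,4}; (2,4)→{3,4,5}. Safe: 1. Place at column 1.
Row 4: attacked by (1,2)→{2,5}; (2,4)→{2,4}; (3,1)→{1,2}. Safe: 3. Place at column 3.
Row 5: attacked by (1,2)→{2}; (2,4)→{1,4}; (3,1)→{1,3}; (4,3)→{2,3,4}. Safe: 5. Place at column 5.
Columns [2, 4, 1, 3, 5], r−c [-1, -2, 2, 1, 0], r+c [3, 6, 4, 7, 10] are all distinct, so no two queens attack.

(1,2) (2,4) (3,1) (4,3) (5,5)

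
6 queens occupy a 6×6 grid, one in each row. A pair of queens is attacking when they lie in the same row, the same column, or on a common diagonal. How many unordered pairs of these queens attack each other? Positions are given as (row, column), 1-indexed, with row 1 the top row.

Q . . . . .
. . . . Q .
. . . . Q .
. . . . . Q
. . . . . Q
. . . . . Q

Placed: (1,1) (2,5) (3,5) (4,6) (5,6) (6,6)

6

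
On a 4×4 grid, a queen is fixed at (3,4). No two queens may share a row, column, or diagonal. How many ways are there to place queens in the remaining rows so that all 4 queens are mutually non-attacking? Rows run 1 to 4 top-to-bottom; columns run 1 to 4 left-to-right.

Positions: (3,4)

1

Branch on row 1: col 1 → 0; col 3 → 1.
Sum: 0 + 1 = 1.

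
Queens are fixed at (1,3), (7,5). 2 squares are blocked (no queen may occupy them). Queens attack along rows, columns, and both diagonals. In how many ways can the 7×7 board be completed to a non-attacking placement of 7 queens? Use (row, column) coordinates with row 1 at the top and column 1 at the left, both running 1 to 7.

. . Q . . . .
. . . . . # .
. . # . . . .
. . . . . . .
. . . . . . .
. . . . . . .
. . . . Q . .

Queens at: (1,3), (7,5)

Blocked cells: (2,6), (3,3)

Branch on row 2: col 1 → 1; col 7 → 1.
Sum: 1 + 1 = 2.

2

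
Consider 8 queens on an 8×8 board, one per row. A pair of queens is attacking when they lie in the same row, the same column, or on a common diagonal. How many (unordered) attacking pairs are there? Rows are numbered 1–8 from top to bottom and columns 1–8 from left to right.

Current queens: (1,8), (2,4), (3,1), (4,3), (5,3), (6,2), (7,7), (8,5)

3

Same column: (4,3)–(5,3) (column 3).
Same diagonal: (3,1)–(5,3) (|3−5| = |1−3| = 2); (5,3)–(6,2) (|5−6| = |3−2| = 1).
Total attacking pairs: 3.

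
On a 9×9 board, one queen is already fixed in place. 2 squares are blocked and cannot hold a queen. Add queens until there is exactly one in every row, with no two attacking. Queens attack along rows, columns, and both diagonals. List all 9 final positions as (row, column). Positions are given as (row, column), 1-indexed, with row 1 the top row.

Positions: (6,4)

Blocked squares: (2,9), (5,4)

(1,1) (2,6) (3,2) (4,9) (5,7) (6,4) (7,8) (8,3) (9,5)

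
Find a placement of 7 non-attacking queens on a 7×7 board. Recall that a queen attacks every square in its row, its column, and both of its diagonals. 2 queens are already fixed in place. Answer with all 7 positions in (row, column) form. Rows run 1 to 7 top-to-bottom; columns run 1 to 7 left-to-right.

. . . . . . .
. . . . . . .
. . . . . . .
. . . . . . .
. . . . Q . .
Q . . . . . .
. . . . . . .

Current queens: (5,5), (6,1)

(1,7) (2,3) (3,6) (4,2) (5,5) (6,1) (7,4)

Row 1: attacked by (5,5)→{1,5}; (6,1)→{1,6}. Safe: 2, 3, 4, 7. Place at column 7.
Row 2: attacked by (1,7)→{6,7}; (5,5)→{2,5}; (6,1)→{1,5}. Safe: 3, 4. Place at column 3.
Row 3: attacked by (1,7)→{5,7}; (2,3)→{2,3,4}; (5,5)→{3,5,7}; (6,1)→{1,4}. Safe: 6. Place at column 6.
Row 4: attacked by (1,7)→{4,7}; (2,3)→{1,3,5}; (3,6)→{5,6,7}; (5,5)→{4,5,6}; (6,1)→{1,3}. Safe: 2. Place at column 2.
Row 7: attacked by (1,7)→{1,7}; (2,3)→{3}; (3,6)→{2,6}; (4,2)→{2,5}; (5,5)→{3,5,7}; (6,1)→{1,2}. Safe: 4. Place at column 4.
Columns [7, 3, 6, 2, 5, 1, 4], r−c [-6, -1, -3, 2, 0, 5, 3], r+c [8, 5, 9, 6, 10, 7, 11] are all distinct, so no two queens attack.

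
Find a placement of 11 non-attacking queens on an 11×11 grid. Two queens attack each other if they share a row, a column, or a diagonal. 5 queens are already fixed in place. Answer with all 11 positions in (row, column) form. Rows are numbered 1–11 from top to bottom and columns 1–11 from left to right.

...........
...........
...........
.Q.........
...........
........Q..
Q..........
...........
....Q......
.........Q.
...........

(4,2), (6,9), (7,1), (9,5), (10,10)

Row 1: attacked by (4,2)→{2,5}; (6,9)→{4,9}; (7,1)→{1,7}; (9,5)→{5}; (10,10)→{1,10}. Safe: 3, 6, 8, 11. Place at column 6.
Row 2: attacked by (1,6)→{5,6,7}; (4,2)→{2,4}; (6,9)→{5,9}; (7,1)→{1,6}; (9,5)→{5}; (10,10)→{2,10}. Safe: 3, 8, 11. Place at column 11.
Row 3: attacked by (1,6)→{4,6,8}; (2,11)→{10,11}; (4,2)→{1,2,3}; (6,9)→{6,9}; (7,1)→{1,5}; (9,5)→{5,11}; (10,10)→{3,10}. Safe: 7. Place at column 7.
Row 5: attacked by (1,6)→{2,6,10}; (2,11)→{8,11}; (3,7)→{5,7,9}; (4,2)→{1,2,3}; (6,9)→{8,9,10}; (7,1)→{1,3}; (9,5)→{1,5,9}; (10,10)→{5,10}. Safe: 4. Place at column 4.
Row 8: attacked by (1,6)→{6}; (2,11)→{5,11}; (3,7)→{2,7}; (4,2)→{2,6}; (5,4)→{1,4,7}; (6,9)→{7,9,11}; (7,1)→{1,2}; (9,5)→{4,5,6}; (10,10)→{8,10}. Safe: 3. Place at column 3.
Row 11: attacked by (1,6)→{6}; (2,11)→{2,11}; (3,7)→{7}; (4,2)→{2,9}; (5,4)→{4,10}; (6,9)→{4,9}; (7,1)→{1,5}; (8,3)→{3,6}; (9,5)→{3,5,7}; (10,10)→{9,10,11}. Safe: 8. Place at column 8.
Columns [6, 11, 7, 2, 4, 9, 1, 3, 5, 10, 8], r−c [-5, -9, -4, 2, 1, -3, 6, 5, 4, 0, 3], r+c [7, 13, 10, 6, 9, 15, 8, 11, 14, 20, 19] are all distinct, so no two queens attack.

(1,6) (2,11) (3,7) (4,2) (5,4) (6,9) (7,1) (8,3) (9,5) (10,10) (11,8)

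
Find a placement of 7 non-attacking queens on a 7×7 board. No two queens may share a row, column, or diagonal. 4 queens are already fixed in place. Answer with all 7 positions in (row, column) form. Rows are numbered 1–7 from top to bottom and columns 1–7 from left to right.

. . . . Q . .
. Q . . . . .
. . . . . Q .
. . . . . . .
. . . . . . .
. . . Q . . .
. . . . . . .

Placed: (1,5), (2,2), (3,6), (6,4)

Row 4: attacked by (1,5)→{2,5}; (2,2)→{2,4}; (3,6)→{5,6,7}; (6,4)→{2,4,6}. Safe: 1, 3. Place at column 3.
Row 5: attacked by (1,5)→{1,5}; (2,2)→{2,5}; (3,6)→{4,6}; (4,3)→{2,3,4}; (6,4)→{3,4,5}. Safe: 7. Place at column 7.
Row 7: attacked by (1,5)→{5}; (2,2)→{2,7}; (3,6)→{2,6}; (4,3)→{3,6}; (5,7)→{5,7}; (6,4)→{3,4,5}. Safe: 1. Place at column 1.
Columns [5, 2, 6, 3, 7, 4, 1], r−c [-4, 0, -3, 1, -2, 2, 6], r+c [6, 4, 9, 7, 12, 10, 8] are all distinct, so no two queens attack.

(1,5) (2,2) (3,6) (4,3) (5,7) (6,4) (7,1)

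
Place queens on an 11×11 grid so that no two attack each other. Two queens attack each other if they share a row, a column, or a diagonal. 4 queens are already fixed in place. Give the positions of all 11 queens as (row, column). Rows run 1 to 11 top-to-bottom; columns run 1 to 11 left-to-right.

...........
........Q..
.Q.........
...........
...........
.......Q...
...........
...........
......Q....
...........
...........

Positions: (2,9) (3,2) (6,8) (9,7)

(1,1) (2,9) (3,2) (4,5) (5,10) (6,8) (7,11) (8,4) (9,7) (10,3) (11,6)

Row 1: attacked by (2,9)→{8,9,10}; (3,2)→{2,4}; (6,8)→{3,8}; (9,7)→{7}. Safe: 1, 5, 6, 11. Place at column 1.
Row 4: attacked by (1,1)→{1,4}; (2,9)→{7,9,11}; (3,2)→{1,2,3}; (6,8)→{6,8,10}; (9,7)→{2,7}. Safe: 5. Place at column 5.
Row 5: attacked by (1,1)→{1,5}; (2,9)→{6,9}; (3,2)→{2,4}; (4,5)→{4,5,6}; (6,8)→{7,8,9}; (9,7)→{3,7,11}. Safe: 10. Place at column 10.
Row 7: attacked by (1,1)→{1,7}; (2,9)→{4,9}; (3,2)→{2,6}; (4,5)→{2,5,8}; (5,10)→{8,10}; (6,8)→{7,8,9}; (9,7)→{5,7,9}. Safe: 3, 11. Place at column 11.
Row 8: attacked by (1,1)→{1,8}; (2,9)→{3,9}; (3,2)→{2,7}; (4,5)→{1,5,9}; (5,10)→{7,10}; (6,8)→{6,8,10}; (7,11)→{10,11}; (9,7)→{6,7,8}. Safe: 4. Place at column 4.
Row 10: attacked by (1,1)→{1,10}; (2,9)→{1,9}; (3,2)→{2,9}; (4,5)→{5,11}; (5,10)→{5,10}; (6,8)→{4,8}; (7,11)→{8,11}; (8,4)→{2,4,6}; (9,7)→{6,7,8}. Safe: 3. Place at column 3.
Row 11: attacked by (1,1)→{1,11}; (2,9)→{9}; (3,2)→{2,10}; (4,5)→{5}; (5,10)→{4,10}; (6,8)→{3,8}; (7,11)→{7,11}; (8,4)→{1,4,7}; (9,7)→{5,7,9}; (10,3)→{2,3,4}. Safe: 6. Place at column 6.
Columns [1, 9, 2, 5, 10, 8, 11, 4, 7, 3, 6], r−c [0, -7, 1, -1, -5, -2, -4, 4, 2, 7, 5], r+c [2, 11, 5, 9, 15, 14, 18, 12, 16, 13, 17] are all distinct, so no two queens attack.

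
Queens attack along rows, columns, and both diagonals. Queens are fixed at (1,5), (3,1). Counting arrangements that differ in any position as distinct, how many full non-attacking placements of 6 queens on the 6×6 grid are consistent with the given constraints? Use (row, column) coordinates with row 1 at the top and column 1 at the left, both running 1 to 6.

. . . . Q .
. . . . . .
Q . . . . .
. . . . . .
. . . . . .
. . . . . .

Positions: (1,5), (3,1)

1

Branch on row 2: col 3 → 1.
Sum: 1 = 1.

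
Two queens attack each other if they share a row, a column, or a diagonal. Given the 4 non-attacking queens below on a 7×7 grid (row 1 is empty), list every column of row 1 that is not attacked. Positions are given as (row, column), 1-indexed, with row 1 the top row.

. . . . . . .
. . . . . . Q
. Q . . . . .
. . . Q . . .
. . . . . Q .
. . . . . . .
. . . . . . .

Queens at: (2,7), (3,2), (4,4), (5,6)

(2,7) attacks row 1 at column 7 and diagonals 6.
(3,2) attacks row 1 at column 2 and diagonals 4.
(4,4) attacks row 1 at column 4 and diagonals 1, 7.
(5,6) attacks row 1 at column 6 and diagonals 2.
Attacked columns: {1, 2, 4, 6, 7}. Safe: {3, 5}.

columns 3, 5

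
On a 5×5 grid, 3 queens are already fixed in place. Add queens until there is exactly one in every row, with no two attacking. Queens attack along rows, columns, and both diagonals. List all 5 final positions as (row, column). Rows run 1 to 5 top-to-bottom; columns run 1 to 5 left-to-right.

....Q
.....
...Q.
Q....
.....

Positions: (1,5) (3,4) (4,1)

Row 2: attacked by (1,5)→{4,5}; (3,4)→{3,4,5}; (4,1)→{1,3}. Safe: 2. Place at column 2.
Row 5: attacked by (1,5)→{1,5}; (2,2)→{2,5}; (3,4)→{2,4}; (4,1)→{1,2}. Safe: 3. Place at column 3.
Columns [5, 2, 4, 1, 3], r−c [-4, 0, -1, 3, 2], r+c [6, 4, 7, 5, 8] are all distinct, so no two queens attack.

(1,5) (2,2) (3,4) (4,1) (5,3)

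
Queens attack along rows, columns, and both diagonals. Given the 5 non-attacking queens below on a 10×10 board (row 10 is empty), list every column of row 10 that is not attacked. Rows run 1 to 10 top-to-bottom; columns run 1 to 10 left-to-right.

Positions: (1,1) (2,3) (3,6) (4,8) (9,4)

columns 7, 9

(1,1) attacks row 10 at column 1 and diagonals 10.
(2,3) attacks row 10 at column 3.
(3,6) attacks row 10 at column 6.
(4,8) attacks row 10 at column 8 and diagonals 2.
(9,4) attacks row 10 at column 4 and diagonals 3, 5.
Attacked columns: {1, 2, 3, 4, 5, 6, 8, 10}. Safe: {7, 9}.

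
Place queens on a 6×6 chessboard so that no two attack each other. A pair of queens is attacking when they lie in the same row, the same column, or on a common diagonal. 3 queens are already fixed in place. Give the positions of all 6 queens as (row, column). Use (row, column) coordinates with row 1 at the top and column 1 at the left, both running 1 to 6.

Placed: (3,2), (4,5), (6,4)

Row 1: attacked by (3,2)→{2,4}; (4,5)→{2,5}; (6,4)→{4}. Safe: 1, 3, 6. Place at column 3.
Row 2: attacked by (1,3)→{2,3,4}; (3,2)→{1,2,3}; (4,5)→{3,5}; (6,4)→{4}. Safe: 6. Place at column 6.
Row 5: attacked by (1,3)→{3}; (2,6)→{3,6}; (3,2)→{2,4}; (4,5)→{4,5,6}; (6,4)→{3,4,5}. Safe: 1. Place at column 1.
Columns [3, 6, 2, 5, 1, 4], r−c [-2, -4, 1, -1, 4, 2], r+c [4, 8, 5, 9, 6, 10] are all distinct, so no two queens attack.

(1,3) (2,6) (3,2) (4,5) (5,1) (6,4)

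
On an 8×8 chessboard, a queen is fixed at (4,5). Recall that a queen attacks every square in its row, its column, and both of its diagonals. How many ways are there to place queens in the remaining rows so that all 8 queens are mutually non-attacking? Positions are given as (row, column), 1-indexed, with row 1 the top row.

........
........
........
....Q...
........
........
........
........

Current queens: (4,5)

8

Branch on row 1: col 1 → 0; col 3 → 2; col 4 → 4; col 6 → 1; col 7 → 1.
Sum: 0 + 2 + 4 + 1 + 1 = 8.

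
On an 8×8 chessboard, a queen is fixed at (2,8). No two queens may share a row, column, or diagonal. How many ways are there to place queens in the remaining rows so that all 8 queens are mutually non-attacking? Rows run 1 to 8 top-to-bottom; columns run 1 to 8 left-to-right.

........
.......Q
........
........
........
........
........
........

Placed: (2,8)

8

Branch on row 1: col 1 → 0; col 2 → 1; col 3 → 1; col 4 → 3; col 5 → 2; col 6 → 1.
Sum: 0 + 1 + 1 + 3 + 2 + 1 = 8.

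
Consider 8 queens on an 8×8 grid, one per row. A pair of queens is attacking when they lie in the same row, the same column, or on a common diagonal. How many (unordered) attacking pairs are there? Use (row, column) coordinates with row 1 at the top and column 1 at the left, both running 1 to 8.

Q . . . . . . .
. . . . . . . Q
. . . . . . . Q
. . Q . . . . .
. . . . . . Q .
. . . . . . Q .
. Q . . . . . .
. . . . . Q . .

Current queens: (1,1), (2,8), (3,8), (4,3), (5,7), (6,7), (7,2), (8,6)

Same column: (2,8)–(3,8) (column 8); (5,7)–(6,7) (column 7).
Total attacking pairs: 2.

2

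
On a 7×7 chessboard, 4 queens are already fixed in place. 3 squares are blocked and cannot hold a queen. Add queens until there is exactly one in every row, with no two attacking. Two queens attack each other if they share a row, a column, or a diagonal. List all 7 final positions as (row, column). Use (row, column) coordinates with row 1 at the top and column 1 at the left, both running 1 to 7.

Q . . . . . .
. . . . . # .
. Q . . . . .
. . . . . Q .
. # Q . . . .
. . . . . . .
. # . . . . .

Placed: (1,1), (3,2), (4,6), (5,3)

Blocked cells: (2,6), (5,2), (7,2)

Row 2: attacked by (1,1)→{1,2}; (3,2)→{1,2,3}; (4,6)→{4,6}; (5,3)→{3,6}. Blocked: 6. Safe: 5, 7. Place at column 5.
Row 6: attacked by (1,1)→{1,6}; (2,5)→{1,5}; (3,2)→{2,5}; (4,6)→{4,6}; (5,3)→{2,3,4}. Safe: 7. Place at column 7.
Row 7: attacked by (1,1)→{1,7}; (2,5)→{5}; (3,2)→{2,6}; (4,6)→{3,6}; (5,3)→{1,3,5}; (6,7)→{6,7}. Blocked: 2. Safe: 4. Place at column 4.
Columns [1, 5, 2, 6, 3, 7, 4], r−c [0, -3, 1, -2, 2, -1, 3], r+c [2, 7, 5, 10, 8, 13, 11] are all distinct, so no two queens attack.

(1,1) (2,5) (3,2) (4,6) (5,3) (6,7) (7,4)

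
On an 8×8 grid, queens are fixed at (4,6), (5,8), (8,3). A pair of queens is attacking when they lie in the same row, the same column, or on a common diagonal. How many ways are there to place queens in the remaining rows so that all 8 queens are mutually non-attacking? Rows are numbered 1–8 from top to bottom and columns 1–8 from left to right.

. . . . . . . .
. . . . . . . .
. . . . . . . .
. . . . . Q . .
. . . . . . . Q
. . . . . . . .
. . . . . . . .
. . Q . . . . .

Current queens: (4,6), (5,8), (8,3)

Branch on row 1: col 1 → 1; col 2 → 0; col 5 → 1; col 7 → 0.
Sum: 1 + 0 + 1 + 0 = 2.

2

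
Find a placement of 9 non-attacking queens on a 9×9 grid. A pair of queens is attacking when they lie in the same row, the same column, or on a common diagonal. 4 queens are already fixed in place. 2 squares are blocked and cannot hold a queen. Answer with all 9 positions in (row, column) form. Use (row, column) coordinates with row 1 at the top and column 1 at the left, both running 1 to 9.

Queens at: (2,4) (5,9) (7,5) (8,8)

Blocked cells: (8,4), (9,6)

(1,6) (2,4) (3,2) (4,7) (5,9) (6,3) (7,5) (8,8) (9,1)

Row 1: attacked by (2,4)→{3,4,5}; (5,9)→{5,9}; (7,5)→{5}; (8,8)→{1,8}. Safe: 2, 6, 7. Place at column 6.
Row 3: attacked by (1,6)→{4,6,8}; (2,4)→{3,4,5}; (5,9)→{7,9}; (7,5)→{1,5,9}; (8,8)→{3,8}. Safe: 2. Place at column 2.
Row 4: attacked by (1,6)→{3,6,9}; (2,4)→{2,4,6}; (3,2)→{1,2,3}; (5,9)→{8,9}; (7,5)→{2,5,8}; (8,8)→{4,8}. Safe: 7. Place at column 7.
Row 6: attacked by (1,6)→{1,6}; (2,4)→{4,8}; (3,2)→{2,5}; (4,7)→{5,7,9}; (5,9)→{8,9}; (7,5)→{4,5,6}; (8,8)→{6,8}. Safe: 3. Place at column 3.
Row 9: attacked by (1,6)→{6}; (2,4)→{4}; (3,2)→{2,8}; (4,7)→{2,7}; (5,9)→{5,9}; (6,3)→{3,6}; (7,5)→{3,5,7}; (8,8)→{7,8,9}. Blocked: 6. Safe: 1. Place at column 1.
Columns [6, 4, 2, 7, 9, 3, 5, 8, 1], r−c [-5, -2, 1, -3, -4, 3, 2, 0, 8], r+c [7, 6, 5, 11, 14, 9, 12, 16, 10] are all distinct, so no two queens attack.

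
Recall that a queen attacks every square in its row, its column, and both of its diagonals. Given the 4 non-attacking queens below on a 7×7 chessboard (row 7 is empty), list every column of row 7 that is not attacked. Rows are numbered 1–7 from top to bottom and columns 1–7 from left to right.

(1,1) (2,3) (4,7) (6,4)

(1,1) attacks row 7 at column 1 and diagonals 7.
(2,3) attacks row 7 at column 3.
(4,7) attacks row 7 at column 7 and diagonals 4.
(6,4) attacks row 7 at column 4 and diagonals 3, 5.
Attacked columns: {1, 3, 4, 5, 7}. Safe: {2, 6}.

columns 2, 6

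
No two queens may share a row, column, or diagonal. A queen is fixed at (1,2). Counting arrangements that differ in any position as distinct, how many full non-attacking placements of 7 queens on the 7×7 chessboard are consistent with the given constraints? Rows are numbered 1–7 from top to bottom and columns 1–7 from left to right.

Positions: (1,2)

7

Branch on row 2: col 4 → 2; col 5 → 3; col 6 → 1; col 7 → 1.
Sum: 2 + 3 + 1 + 1 = 7.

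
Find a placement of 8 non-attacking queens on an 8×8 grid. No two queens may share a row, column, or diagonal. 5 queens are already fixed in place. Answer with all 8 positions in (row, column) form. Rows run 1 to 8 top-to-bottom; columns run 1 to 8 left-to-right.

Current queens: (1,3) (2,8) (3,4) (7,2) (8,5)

(1,3) (2,8) (3,4) (4,7) (5,1) (6,6) (7,2) (8,5)

Row 4: attacked by (1,3)→{3,6}; (2,8)→{6,8}; (3,4)→{3,4,5}; (7,2)→{2,5}; (8,5)→{1,5}. Safe: 7. Place at column 7.
Row 5: attacked by (1,3)→{3,7}; (2,8)→{5,8}; (3,4)→{2,4,6}; (4,7)→{6,7,8}; (7,2)→{2,4}; (8,5)→{2,5,8}. Safe: 1. Place at column 1.
Row 6: attacked by (1,3)→{3,8}; (2,8)→{4,8}; (3,4)→{1,4,7}; (4,7)→{5,7}; (5,1)→{1,2}; (7,2)→{1,2,3}; (8,5)→{3,5,7}. Safe: 6. Place at column 6.
Columns [3, 8, 4, 7, 1, 6, 2, 5], r−c [-2, -6, -1, -3, 4, 0, 5, 3], r+c [4, 10, 7, 11, 6, 12, 9, 13] are all distinct, so no two queens attack.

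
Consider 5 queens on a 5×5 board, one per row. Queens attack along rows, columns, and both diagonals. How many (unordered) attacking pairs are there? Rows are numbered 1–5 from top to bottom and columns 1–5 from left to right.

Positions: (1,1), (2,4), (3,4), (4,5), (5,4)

5

Same column: (2,4)–(3,4) (column 4); (2,4)–(5,4) (column 4); (3,4)–(5,4) (column 4).
Same diagonal: (3,4)–(4,5) (|3−4| = |4−5| = 1); (4,5)–(5,4) (|4−5| = |5−4| = 1).
Total attacking pairs: 5.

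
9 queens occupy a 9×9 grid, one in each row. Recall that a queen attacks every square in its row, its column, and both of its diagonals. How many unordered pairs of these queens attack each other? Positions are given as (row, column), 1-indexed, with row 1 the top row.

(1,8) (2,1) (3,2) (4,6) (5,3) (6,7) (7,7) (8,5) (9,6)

5

Same column: (4,6)–(9,6) (column 6); (6,7)–(7,7) (column 7).
Same diagonal: (2,1)–(3,2) (|2−3| = |1−2| = 1); (6,7)–(8,5) (|6−8| = |7−5| = 2); (8,5)–(9,6) (|8−9| = |5−6| = 1).
Total attacking pairs: 5.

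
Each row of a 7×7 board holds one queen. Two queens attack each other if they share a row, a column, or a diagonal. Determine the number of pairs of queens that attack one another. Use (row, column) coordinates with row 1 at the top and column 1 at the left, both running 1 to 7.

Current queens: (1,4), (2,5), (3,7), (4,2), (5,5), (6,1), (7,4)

Same column: (1,4)–(7,4) (column 4); (2,5)–(5,5) (column 5).
Same diagonal: (1,4)–(2,5) (|1−2| = |4−5| = 1); (2,5)–(6,1) (|2−6| = |5−1| = 4); (3,7)–(5,5) (|3−5| = |7−5| = 2).
Total attacking pairs: 5.

5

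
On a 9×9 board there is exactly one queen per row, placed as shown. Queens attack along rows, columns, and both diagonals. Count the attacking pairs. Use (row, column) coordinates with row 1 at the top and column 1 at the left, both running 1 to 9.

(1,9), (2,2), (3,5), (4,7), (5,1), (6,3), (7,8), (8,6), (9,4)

All columns are distinct and no two queens satisfy |Δrow| = |Δcol|, so no pair attacks.

0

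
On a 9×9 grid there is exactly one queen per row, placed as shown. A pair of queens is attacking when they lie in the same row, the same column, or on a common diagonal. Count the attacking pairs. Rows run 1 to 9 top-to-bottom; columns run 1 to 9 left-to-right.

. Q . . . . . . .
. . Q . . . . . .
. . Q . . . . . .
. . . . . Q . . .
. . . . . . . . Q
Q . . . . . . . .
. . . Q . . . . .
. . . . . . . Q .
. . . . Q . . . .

4

Same column: (2,3)–(3,3) (column 3).
Same diagonal: (1,2)–(2,3) (|1−2| = |2−3| = 1); (3,3)–(8,8) (|3−8| = |3−8| = 5); (5,9)–(9,5) (|5−9| = |9−5| = 4).
Total attacking pairs: 4.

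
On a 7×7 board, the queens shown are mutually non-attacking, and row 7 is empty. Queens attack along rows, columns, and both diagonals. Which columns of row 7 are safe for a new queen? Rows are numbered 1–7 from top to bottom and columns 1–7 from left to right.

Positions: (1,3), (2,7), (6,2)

columns 4, 5, 6

(1,3) attacks row 7 at column 3.
(2,7) attacks row 7 at column 7 and diagonals 2.
(6,2) attacks row 7 at column 2 and diagonals 1, 3.
Attacked columns: {1, 2, 3, 7}. Safe: {4, 5, 6}.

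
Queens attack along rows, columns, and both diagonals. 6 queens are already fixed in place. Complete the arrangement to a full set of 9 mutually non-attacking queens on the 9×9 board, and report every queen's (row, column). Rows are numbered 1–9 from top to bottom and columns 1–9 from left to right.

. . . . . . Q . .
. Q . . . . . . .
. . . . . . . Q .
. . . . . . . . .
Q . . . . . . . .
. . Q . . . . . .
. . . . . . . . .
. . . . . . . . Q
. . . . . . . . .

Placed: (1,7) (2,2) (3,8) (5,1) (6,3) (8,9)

(1,7) (2,2) (3,8) (4,6) (5,1) (6,3) (7,5) (8,9) (9,4)

Row 4: attacked by (1,7)→{4,7}; (2,2)→{2,4}; (3,8)→{7,8,9}; (5,1)→{1,2}; (6,3)→{1,3,5}; (8,9)→{5,9}. Safe: 6. Place at column 6.
Row 7: attacked by (1,7)→{1,7}; (2,2)→{2,7}; (3,8)→{4,8}; (4,6)→{3,6,9}; (5,1)→{1,3}; (6,3)→{2,3,4}; (8,9)→{8,9}. Safe: 5. Place at column 5.
Row 9: attacked by (1,7)→{7}; (2,2)→{2,9}; (3,8)→{2,8}; (4,6)→{1,6}; (5,1)→{1,5}; (6,3)→{3,6}; (7,5)→{3,5,7}; (8,9)→{8,9}. Safe: 4. Place at column 4.
Columns [7, 2, 8, 6, 1, 3, 5, 9, 4], r−c [-6, 0, -5, -2, 4, 3, 2, -1, 5], r+c [8, 4, 11, 10, 6, 9, 12, 17, 13] are all distinct, so no two queens attack.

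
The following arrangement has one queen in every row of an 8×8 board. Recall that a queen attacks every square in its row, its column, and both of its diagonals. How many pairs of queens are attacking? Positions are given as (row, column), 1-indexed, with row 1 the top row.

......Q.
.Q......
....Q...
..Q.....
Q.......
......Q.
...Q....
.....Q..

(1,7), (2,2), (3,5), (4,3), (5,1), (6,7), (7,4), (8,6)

Same column: (1,7)–(6,7) (column 7).
Same diagonal: (1,7)–(3,5) (|1−3| = |7−5| = 2).
Total attacking pairs: 2.

2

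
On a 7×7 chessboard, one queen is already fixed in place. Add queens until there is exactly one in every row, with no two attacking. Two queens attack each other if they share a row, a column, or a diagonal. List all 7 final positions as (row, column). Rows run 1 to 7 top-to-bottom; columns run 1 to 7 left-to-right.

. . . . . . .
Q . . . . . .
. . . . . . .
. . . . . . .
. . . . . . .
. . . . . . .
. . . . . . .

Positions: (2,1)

(1,6) (2,1) (3,3) (4,5) (5,7) (6,2) (7,4)

Row 1: attacked by (2,1)→{1,2}. Safe: 3, 4, 5, 6, 7. Place at column 6.
Row 3: attacked by (1,6)→{4,6}; (2,1)→{1,2}. Safe: 3, 5, 7. Place at column 3.
Row 4: attacked by (1,6)→{3,6}; (2,1)→{1,3}; (3,3)→{2,3,4}. Safe: 5, 7. Place at column 5.
Row 5: attacked by (1,6)→{2,6}; (2,1)→{1,4}; (3,3)→{1,3,5}; (4,5)→{4,5,6}. Safe: 7. Place at column 7.
Row 6: attacked by (1,6)→{1,6}; (2,1)→{1,5}; (3,3)→{3,6}; (4,5)→{3,5,7}; (5,7)→{6,7}. Safe: 2, 4. Place at column 2.
Row 7: attacked by (1,6)→{6}; (2,1)→{1,6}; (3,3)→{3,7}; (4,5)→{2,5}; (5,7)→{5,7}; (6,2)→{1,2,3}. Safe: 4. Place at column 4.
Columns [6, 1, 3, 5, 7, 2, 4], r−c [-5, 1, 0, -1, -2, 4, 3], r+c [7, 3, 6, 9, 12, 8, 11] are all distinct, so no two queens attack.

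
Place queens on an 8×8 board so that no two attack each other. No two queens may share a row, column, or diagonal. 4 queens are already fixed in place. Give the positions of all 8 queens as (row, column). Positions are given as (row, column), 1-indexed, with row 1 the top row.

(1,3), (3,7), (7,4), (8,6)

Row 2: attacked by (1,3)→{2,3,4}; (3,7)→{6,7,8}; (7,4)→{4}; (8,6)→{6}. Safe: 1, 5. Place at column 1.
Row 4: attacked by (1,3)→{3,6}; (2,1)→{1,3}; (3,7)→{6,7,8}; (7,4)→{1,4,7}; (8,6)→{2,6}. Safe: 5. Place at column 5.
Row 5: attacked by (1,3)→{3,7}; (2,1)→{1,4}; (3,7)→{5,7}; (4,5)→{4,5,6}; (7,4)→{2,4,6}; (8,6)→{3,6}. Safe: 8. Place at column 8.
Row 6: attacked by (1,3)→{3,8}; (2,1)→{1,5}; (3,7)→{4,7}; (4,5)→{3,5,7}; (5,8)→{7,8}; (7,4)→{3,4,5}; (8,6)→{4,6,8}. Safe: 2. Place at column 2.
Columns [3, 1, 7, 5, 8, 2, 4, 6], r−c [-2, 1, -4, -1, -3, 4, 3, 2], r+c [4, 3, 10, 9, 13, 8, 11, 14] are all distinct, so no two queens attack.

(1,3) (2,1) (3,7) (4,5) (5,8) (6,2) (7,4) (8,6)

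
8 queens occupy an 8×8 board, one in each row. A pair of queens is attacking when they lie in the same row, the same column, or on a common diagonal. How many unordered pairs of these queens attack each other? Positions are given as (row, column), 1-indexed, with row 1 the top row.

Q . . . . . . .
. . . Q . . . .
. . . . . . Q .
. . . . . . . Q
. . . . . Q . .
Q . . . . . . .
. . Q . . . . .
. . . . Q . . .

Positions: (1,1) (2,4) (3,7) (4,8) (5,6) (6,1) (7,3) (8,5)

Same column: (1,1)–(6,1) (column 1).
Same diagonal: (3,7)–(4,8) (|3−4| = |7−8| = 1); (3,7)–(7,3) (|3−7| = |7−3| = 4).
Total attacking pairs: 3.

3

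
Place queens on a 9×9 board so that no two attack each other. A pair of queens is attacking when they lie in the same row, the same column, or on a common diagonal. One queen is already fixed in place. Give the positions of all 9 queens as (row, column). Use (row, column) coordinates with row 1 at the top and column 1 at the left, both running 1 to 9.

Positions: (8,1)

Row 1: attacked by (8,1)→{1,8}. Safe: 2, 3, 4, 5, 6, 7, 9. Place at column 6.
Row 2: attacked by (1,6)→{5,6,7}; (8,1)→{1,7}. Safe: 2, 3, 4, 8, 9. Place at column 2.
Row 3: attacked by (1,6)→{4,6,8}; (2,2)→{1,2,3}; (8,1)→{1,6}. Safe: 5, 7, 9. Place at column 5.
Row 4: attacked by (1,6)→{3,6,9}; (2,2)→{2,4}; (3,5)→{4,5,6}; (8,1)→{1,5}. Safe: 7, 8. Place at column 7.
Row 5: attacked by (1,6)→{2,6}; (2,2)→{2,5}; (3,5)→{3,5,7}; (4,7)→{6,7,8}; (8,1)→{1,4}. Safe: 9. Place at column 9.
Row 6: attacked by (1,6)→{1,6}; (2,2)→{2,6}; (3,5)→{2,5,8}; (4,7)→{5,7,9}; (5,9)→{8,9}; (8,1)→{1,3}. Safe: 4. Place at column 4.
Row 7: attacked by (1,6)→{6}; (2,2)→{2,7}; (3,5)→{1,5,9}; (4,7)→{4,7}; (5,9)→{7,9}; (6,4)→{3,4,5}; (8,1)→{1,2}. Safe: 8. Place at column 8.
Row 9: attacked by (1,6)→{6}; (2,2)→{2,9}; (3,5)→{5}; (4,7)→{2,7}; (5,9)→{5,9}; (6,4)→{1,4,7}; (7,8)→{6,8}; (8,1)→{1,2}. Safe: 3. Place at column 3.
Columns [6, 2, 5, 7, 9, 4, 8, 1, 3], r−c [-5, 0, -2, -3, -4, 2, -1, 7, 6], r+c [7, 4, 8, 11, 14, 10, 15, 9, 12] are all distinct, so no two queens attack.

(1,6) (2,2) (3,5) (4,7) (5,9) (6,4) (7,8) (8,1) (9,3)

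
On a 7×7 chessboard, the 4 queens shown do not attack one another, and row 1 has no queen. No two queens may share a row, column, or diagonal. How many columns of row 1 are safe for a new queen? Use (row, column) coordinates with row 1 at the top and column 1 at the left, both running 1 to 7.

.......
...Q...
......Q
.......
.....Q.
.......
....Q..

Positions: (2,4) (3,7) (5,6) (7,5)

(2,4) attacks row 1 at column 4 and diagonals 3, 5.
(3,7) attacks row 1 at column 7 and diagonals 5.
(5,6) attacks row 1 at column 6 and diagonals 2.
(7,5) attacks row 1 at column 5.
Attacked columns: {2, 3, 4, 5, 6, 7}. Safe: {1}.

1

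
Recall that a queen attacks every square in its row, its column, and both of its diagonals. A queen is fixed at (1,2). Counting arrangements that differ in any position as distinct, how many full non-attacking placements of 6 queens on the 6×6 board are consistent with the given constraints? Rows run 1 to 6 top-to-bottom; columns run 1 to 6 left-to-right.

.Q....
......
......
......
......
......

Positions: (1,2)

Branch on row 2: col 4 → 1; col 5 → 0; col 6 → 0.
Sum: 1 + 0 + 0 = 1.

1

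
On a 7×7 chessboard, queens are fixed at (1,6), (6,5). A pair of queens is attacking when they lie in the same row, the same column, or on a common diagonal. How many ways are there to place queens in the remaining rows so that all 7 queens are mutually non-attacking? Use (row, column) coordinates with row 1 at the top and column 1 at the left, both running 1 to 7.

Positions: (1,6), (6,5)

Branch on row 2: col 2 → 0; col 3 → 2; col 4 → 1.
Sum: 0 + 2 + 1 = 3.

3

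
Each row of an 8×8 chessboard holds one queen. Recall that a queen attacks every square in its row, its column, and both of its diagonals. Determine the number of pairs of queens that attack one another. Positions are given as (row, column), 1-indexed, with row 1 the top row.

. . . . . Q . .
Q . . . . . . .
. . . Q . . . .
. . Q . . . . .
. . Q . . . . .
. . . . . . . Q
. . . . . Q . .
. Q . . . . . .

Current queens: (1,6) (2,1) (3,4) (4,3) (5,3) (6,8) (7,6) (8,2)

8

Same column: (1,6)–(7,6) (column 6); (4,3)–(5,3) (column 3).
Same diagonal: (1,6)–(3,4) (|1−3| = |6−4| = 2); (1,6)–(4,3) (|1−4| = |6−3| = 3); (2,1)–(4,3) (|2−4| = |1−3| = 2); (2,1)–(7,6) (|2−7| = |1−6| = 5); (3,4)–(4,3) (|3−4| = |4−3| = 1); (4,3)–(7,6) (|4−7| = |3−6| = 3).
Total attacking pairs: 8.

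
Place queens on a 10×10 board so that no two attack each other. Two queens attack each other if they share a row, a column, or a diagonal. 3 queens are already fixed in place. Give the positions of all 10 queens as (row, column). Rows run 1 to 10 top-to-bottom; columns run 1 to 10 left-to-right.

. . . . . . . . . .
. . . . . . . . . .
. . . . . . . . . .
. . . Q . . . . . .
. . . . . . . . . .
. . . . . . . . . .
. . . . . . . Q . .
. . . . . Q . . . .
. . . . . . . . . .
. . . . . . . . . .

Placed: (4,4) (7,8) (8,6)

Row 1: attacked by (4,4)→{1,4,7}; (7,8)→{2,8}; (8,6)→{6}. Safe: 3, 5, 9, 10. Place at column 3.
Row 2: attacked by (1,3)→{2,3,4}; (4,4)→{2,4,6}; (7,8)→{3,8}; (8,6)→{6}. Safe: 1, 5, 7, 9, 10. Place at column 5.
Row 3: attacked by (1,3)→{1,3,5}; (2,5)→{4,5,6}; (4,4)→{3,4,5}; (7,8)→{4,8}; (8,6)→{1,6}. Safe: 2, 7, 9, 10. Place at column 9.
Row 5: attacked by (1,3)→{3,7}; (2,5)→{2,5,8}; (3,9)→{7,9}; (4,4)→{3,4,5}; (7,8)→{6,8,10}; (8,6)→{3,6,9}. Safe: 1. Place at column 1.
Row 6: attacked by (1,3)→{3,8}; (2,5)→{1,5,9}; (3,9)→{6,9}; (4,4)→{2,4,6}; (5,1)→{1,2}; (7,8)→{7,8,9}; (8,6)→{4,6,8}. Safe: 10. Place at column 10.
Row 9: attacked by (1,3)→{3}; (2,5)→{5}; (3,9)→{3,9}; (4,4)→{4,9}; (5,1)→{1,5}; (6,10)→{7,10}; (7,8)→{6,8,10}; (8,6)→{5,6,7}. Safe: 2. Place at column 2.
Row 10: attacked by (1,3)→{3}; (2,5)→{5}; (3,9)→{2,9}; (4,4)→{4,10}; (5,1)→{1,6}; (6,10)→{6,10}; (7,8)→{5,8}; (8,6)→{4,6,8}; (9,2)→{1,2,3}. Safe: 7. Place at column 7.
Columns [3, 5, 9, 4, 1, 10, 8, 6, 2, 7], r−c [-2, -3, -6, 0, 4, -4, -1, 2, 7, 3], r+c [4, 7, 12, 8, 6, 16, 15, 14, 11, 17] are all distinct, so no two queens attack.

(1,3) (2,5) (3,9) (4,4) (5,1) (6,10) (7,8) (8,6) (9,2) (10,7)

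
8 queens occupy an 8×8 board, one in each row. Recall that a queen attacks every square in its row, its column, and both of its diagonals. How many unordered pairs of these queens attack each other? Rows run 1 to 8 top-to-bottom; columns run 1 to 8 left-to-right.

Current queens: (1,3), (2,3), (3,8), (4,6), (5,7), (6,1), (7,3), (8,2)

Same column: (1,3)–(2,3) (column 3); (1,3)–(7,3) (column 3); (2,3)–(7,3) (column 3).
Same diagonal: (1,3)–(4,6) (|1−4| = |3−6| = 3); (1,3)–(5,7) (|1−5| = |3−7| = 4); (4,6)–(5,7) (|4−5| = |6−7| = 1); (4,6)–(7,3) (|4−7| = |6−3| = 3); (4,6)–(8,2) (|4−8| = |6−2| = 4); (7,3)–(8,2) (|7−8| = |3−2| = 1).
Total attacking pairs: 9.

9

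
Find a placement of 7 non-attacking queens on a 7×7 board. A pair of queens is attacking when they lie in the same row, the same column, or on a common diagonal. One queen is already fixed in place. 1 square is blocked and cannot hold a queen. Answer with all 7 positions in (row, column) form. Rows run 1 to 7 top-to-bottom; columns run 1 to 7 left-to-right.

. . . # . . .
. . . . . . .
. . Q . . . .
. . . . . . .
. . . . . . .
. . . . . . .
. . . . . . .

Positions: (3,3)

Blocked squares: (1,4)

Row 1: attacked by (3,3)→{1,3,5}. Blocked: 4. Safe: 2, 6, 7. Place at column 7.
Row 2: attacked by (1,7)→{6,7}; (3,3)→{2,3,4}. Safe: 1, 5. Place at column 5.
Row 4: attacked by (1,7)→{4,7}; (2,5)→{3,5,7}; (3,3)→{2,3,4}. Safe: 1, 6. Place at column 1.
Row 5: attacked by (1,7)→{3,7}; (2,5)→{2,5}; (3,3)→{1,3,5}; (4,1)→{1,2}. Safe: 4, 6. Place at column 6.
Row 6: attacked by (1,7)→{2,7}; (2,5)→{1,5}; (3,3)→{3,6}; (4,1)→{1,3}; (5,6)→{5,6,7}. Safe: 4. Place at column 4.
Row 7: attacked by (1,7)→{1,7}; (2,5)→{5}; (3,3)→{3,7}; (4,1)→{1,4}; (5,6)→{4,6}; (6,4)→{3,4,5}. Safe: 2. Place at column 2.
Columns [7, 5, 3, 1, 6, 4, 2], r−c [-6, -3, 0, 3, -1, 2, 5], r+c [8, 7, 6, 5, 11, 10, 9] are all distinct, so no two queens attack.

(1,7) (2,5) (3,3) (4,1) (5,6) (6,4) (7,2)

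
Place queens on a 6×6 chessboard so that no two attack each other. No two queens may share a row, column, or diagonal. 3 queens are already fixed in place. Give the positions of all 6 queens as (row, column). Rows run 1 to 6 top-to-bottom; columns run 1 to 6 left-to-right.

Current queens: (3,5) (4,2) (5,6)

(1,4) (2,1) (3,5) (4,2) (5,6) (6,3)

Row 1: attacked by (3,5)→{3,5}; (4,2)→{2,5}; (5,6)→{2,6}. Safe: 1, 4. Place at column 4.
Row 2: attacked by (1,4)→{3,4,5}; (3,5)→{4,5,6}; (4,2)→{2,4}; (5,6)→{3,6}. Safe: 1. Place at column 1.
Row 6: attacked by (1,4)→{4}; (2,1)→{1,5}; (3,5)→{2,5}; (4,2)→{2,4}; (5,6)→{5,6}. Safe: 3. Place at column 3.
Columns [4, 1, 5, 2, 6, 3], r−c [-3, 1, -2, 2, -1, 3], r+c [5, 3, 8, 6, 11, 9] are all distinct, so no two queens attack.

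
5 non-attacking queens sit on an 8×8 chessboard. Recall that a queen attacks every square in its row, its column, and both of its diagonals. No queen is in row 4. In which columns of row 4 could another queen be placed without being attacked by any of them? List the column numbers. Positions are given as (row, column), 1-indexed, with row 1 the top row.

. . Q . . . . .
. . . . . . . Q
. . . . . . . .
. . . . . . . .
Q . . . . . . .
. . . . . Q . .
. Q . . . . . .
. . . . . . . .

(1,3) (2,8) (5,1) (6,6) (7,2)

columns 7

(1,3) attacks row 4 at column 3 and diagonals 6.
(2,8) attacks row 4 at column 8 and diagonals 6.
(5,1) attacks row 4 at column 1 and diagonals 2.
(6,6) attacks row 4 at column 6 and diagonals 4, 8.
(7,2) attacks row 4 at column 2 and diagonals 5.
Attacked columns: {1, 2, 3, 4, 5, 6, 8}. Safe: {7}.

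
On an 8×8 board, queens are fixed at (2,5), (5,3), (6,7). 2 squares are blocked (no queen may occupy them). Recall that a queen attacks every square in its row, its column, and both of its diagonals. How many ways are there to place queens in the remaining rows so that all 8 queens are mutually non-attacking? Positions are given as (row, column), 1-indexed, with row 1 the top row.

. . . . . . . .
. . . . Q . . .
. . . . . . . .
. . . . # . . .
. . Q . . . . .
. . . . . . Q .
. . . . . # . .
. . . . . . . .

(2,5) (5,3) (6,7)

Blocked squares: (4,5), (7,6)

Branch on row 1: col 1 → 1; col 8 → 0.
Sum: 1 + 0 = 1.

1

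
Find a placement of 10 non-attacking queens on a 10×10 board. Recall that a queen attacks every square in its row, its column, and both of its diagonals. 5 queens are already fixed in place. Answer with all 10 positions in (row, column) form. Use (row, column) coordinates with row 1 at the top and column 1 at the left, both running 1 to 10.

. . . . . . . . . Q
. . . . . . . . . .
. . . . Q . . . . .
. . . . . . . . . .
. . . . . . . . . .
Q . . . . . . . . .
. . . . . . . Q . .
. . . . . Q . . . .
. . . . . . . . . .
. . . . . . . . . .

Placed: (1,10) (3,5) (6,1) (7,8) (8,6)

(1,10) (2,2) (3,5) (4,9) (5,4) (6,1) (7,8) (8,6) (9,3) (10,7)

Row 2: attacked by (1,10)→{9,10}; (3,5)→{4,5,6}; (6,1)→{1,5}; (7,8)→{3,8}; (8,6)→{6}. Safe: 2, 7. Place at column 2.
Row 4: attacked by (1,10)→{7,10}; (2,2)→{2,4}; (3,5)→{4,5,6}; (6,1)→{1,3}; (7,8)→{5,8}; (8,6)→{2,6,10}. Safe: 9. Place at column 9.
Row 5: attacked by (1,10)→{6,10}; (2,2)→{2,5}; (3,5)→{3,5,7}; (4,9)→{8,9,10}; (6,1)→{1,2}; (7,8)→{6,8,10}; (8,6)→{3,6,9}. Safe: 4. Place at column 4.
Row 9: attacked by (1,10)→{2,10}; (2,2)→{2,9}; (3,5)→{5}; (4,9)→{4,9}; (5,4)→{4,8}; (6,1)→{1,4}; (7,8)→{6,8,10}; (8,6)→{5,6,7}. Safe: 3. Place at column 3.
Row 10: attacked by (1,10)→{1,10}; (2,2)→{2,10}; (3,5)→{5}; (4,9)→{3,9}; (5,4)→{4,9}; (6,1)→{1,5}; (7,8)→{5,8}; (8,6)→{4,6,8}; (9,3)→{2,3,4}. Safe: 7. Place at column 7.
Columns [10, 2, 5, 9, 4, 1, 8, 6, 3, 7], r−c [-9, 0, -2, -5, 1, 5, -1, 2, 6, 3], r+c [11, 4, 8, 13, 9, 7, 15, 14, 12, 17] are all distinct, so no two queens attack.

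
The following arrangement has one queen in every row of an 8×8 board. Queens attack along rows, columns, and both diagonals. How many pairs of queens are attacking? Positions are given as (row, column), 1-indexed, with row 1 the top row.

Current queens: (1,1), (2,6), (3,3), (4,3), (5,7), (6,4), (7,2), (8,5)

Same column: (3,3)–(4,3) (column 3).
Same diagonal: (1,1)–(3,3) (|1−3| = |1−3| = 2).
Total attacking pairs: 2.

2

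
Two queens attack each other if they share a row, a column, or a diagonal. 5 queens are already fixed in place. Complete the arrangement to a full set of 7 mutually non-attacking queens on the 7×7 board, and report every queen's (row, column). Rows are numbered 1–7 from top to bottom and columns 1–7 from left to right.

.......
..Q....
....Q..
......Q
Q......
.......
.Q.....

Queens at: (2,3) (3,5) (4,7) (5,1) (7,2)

(1,6) (2,3) (3,5) (4,7) (5,1) (6,4) (7,2)

Row 1: attacked by (2,3)→{2,3,4}; (3,5)→{3,5,7}; (4,7)→{4,7}; (5,1)→{1,5}; (7,2)→{2}. Safe: 6. Place at column 6.
Row 6: attacked by (1,6)→{1,6}; (2,3)→{3,7}; (3,5)→{2,5}; (4,7)→{5,7}; (5,1)→{1,2}; (7,2)→{1,2,3}. Safe: 4. Place at column 4.
Columns [6, 3, 5, 7, 1, 4, 2], r−c [-5, -1, -2, -3, 4, 2, 5], r+c [7, 5, 8, 11, 6, 10, 9] are all distinct, so no two queens attack.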